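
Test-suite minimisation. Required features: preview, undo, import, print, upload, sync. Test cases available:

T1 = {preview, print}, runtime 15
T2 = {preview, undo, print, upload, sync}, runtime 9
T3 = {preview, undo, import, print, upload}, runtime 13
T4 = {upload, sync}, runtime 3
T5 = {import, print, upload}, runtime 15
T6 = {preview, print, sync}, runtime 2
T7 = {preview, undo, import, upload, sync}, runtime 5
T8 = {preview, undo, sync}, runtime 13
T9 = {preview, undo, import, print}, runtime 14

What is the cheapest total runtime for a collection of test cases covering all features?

T6, T7 cover every feature at runtime 2 + 5 = 7.
Any cover uses at least 2 test cases; among all covering selections none totals below 7.

7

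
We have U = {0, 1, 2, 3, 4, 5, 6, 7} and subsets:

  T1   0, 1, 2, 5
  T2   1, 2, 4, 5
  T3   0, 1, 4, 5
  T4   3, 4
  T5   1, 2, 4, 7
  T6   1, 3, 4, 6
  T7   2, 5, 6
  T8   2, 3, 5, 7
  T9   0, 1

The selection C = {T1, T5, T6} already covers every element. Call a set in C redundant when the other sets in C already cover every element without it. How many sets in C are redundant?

Drop T1: 0, 5 uncovered — not redundant.
Drop T5: 7 uncovered — not redundant.
Drop T6: 3, 6 uncovered — not redundant.
None of the sets in C is redundant.

0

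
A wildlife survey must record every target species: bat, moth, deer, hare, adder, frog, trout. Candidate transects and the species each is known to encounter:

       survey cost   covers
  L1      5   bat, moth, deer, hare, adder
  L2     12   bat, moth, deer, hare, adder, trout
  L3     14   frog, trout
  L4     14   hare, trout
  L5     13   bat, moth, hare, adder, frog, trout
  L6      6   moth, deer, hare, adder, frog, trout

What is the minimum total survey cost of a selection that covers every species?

11

L1, L6 cover every species at survey cost 5 + 6 = 11.
Any cover uses at least 2 transects; among all covering selections none totals below 11.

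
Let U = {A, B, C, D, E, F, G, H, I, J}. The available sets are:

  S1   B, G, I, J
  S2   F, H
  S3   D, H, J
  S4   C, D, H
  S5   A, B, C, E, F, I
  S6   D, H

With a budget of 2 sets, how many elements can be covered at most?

9

Choosing S3, S5 covers {A, B, C, D, E, F, H, I, J} — 9 elements.
No choice of 2 sets does better; here G is left uncovered.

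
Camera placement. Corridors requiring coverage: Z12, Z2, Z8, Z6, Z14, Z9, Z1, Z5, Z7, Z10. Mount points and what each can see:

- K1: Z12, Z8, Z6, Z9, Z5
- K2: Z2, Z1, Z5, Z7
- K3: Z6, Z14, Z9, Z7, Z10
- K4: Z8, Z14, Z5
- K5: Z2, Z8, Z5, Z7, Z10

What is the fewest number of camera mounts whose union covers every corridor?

K1, K2, K3 together cover {Z12, Z2, Z8, Z6, Z14, Z9, Z1, Z5, Z7, Z10} — every corridor.
No 2 of the 5 camera mounts cover everything (all 10 pairs fall short), so 3 is minimum.

3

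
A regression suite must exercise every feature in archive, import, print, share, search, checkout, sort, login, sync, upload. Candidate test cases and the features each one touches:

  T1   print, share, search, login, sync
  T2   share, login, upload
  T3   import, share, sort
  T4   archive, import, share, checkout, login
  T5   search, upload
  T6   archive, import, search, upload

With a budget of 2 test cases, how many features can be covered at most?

Choosing T1, T4 covers {archive, import, print, share, search, checkout, login, sync} — 8 features.
No choice of 2 test cases does better; here sort, upload are left uncovered.

8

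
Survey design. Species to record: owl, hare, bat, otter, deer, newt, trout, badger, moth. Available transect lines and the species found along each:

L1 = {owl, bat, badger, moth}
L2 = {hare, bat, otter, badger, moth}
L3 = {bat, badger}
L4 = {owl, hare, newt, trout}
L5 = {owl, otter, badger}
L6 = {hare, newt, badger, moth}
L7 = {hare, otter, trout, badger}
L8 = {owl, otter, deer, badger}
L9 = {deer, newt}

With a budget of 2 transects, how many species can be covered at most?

8

Choosing L2, L4 covers {owl, hare, bat, otter, newt, trout, badger, moth} — 8 species.
No choice of 2 transects does better; here deer is left uncovered.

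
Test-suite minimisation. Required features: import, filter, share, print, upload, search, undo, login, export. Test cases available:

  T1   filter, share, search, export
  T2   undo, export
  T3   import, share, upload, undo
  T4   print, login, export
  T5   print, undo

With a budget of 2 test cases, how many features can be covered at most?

Choosing T1, T3 covers {import, filter, share, upload, search, undo, export} — 7 features.
No choice of 2 test cases does better; here print, login are left uncovered.

7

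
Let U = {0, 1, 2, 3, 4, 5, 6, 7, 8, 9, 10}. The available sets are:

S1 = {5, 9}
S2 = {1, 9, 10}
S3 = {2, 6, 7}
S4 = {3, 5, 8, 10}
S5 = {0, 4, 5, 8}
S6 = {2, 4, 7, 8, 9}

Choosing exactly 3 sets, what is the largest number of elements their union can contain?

Choosing S2, S3, S5 covers {0, 1, 2, 4, 5, 6, 7, 8, 9, 10} — 10 elements.
No choice of 3 sets does better; here 3 is left uncovered.

10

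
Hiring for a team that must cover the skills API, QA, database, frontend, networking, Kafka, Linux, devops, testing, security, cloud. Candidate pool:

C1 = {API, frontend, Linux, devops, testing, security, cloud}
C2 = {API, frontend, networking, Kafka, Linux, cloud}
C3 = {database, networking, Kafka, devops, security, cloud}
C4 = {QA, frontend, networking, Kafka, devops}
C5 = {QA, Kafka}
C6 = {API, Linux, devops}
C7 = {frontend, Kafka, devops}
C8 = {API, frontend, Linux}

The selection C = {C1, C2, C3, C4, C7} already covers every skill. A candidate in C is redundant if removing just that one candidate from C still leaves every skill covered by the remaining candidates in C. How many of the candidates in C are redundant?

Drop C1: testing uncovered — not redundant.
Drop C2: the rest still cover every skill — redundant.
Drop C3: database uncovered — not redundant.
Drop C4: QA uncovered — not redundant.
Drop C7: the rest still cover every skill — redundant.
2 redundant: C2, C7.

2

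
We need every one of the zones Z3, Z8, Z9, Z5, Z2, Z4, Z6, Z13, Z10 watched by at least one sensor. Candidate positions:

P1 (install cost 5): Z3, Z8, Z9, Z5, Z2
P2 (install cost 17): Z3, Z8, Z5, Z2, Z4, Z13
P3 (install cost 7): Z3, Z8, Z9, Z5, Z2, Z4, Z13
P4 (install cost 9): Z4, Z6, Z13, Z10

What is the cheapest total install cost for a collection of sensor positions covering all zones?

P1, P4 cover every zone at install cost 5 + 9 = 14.
Any cover uses at least 2 sensor positions; among all covering selections none totals below 14.

14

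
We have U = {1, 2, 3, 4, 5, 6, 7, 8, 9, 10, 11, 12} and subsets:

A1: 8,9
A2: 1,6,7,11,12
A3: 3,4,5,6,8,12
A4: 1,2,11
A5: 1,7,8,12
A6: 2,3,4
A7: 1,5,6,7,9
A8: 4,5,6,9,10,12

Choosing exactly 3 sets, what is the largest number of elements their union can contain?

Choosing A2, A3, A8 covers {1, 3, 4, 5, 6, 7, 8, 9, 10, 11, 12} — 11 elements.
No choice of 3 sets does better; here 2 is left uncovered.

11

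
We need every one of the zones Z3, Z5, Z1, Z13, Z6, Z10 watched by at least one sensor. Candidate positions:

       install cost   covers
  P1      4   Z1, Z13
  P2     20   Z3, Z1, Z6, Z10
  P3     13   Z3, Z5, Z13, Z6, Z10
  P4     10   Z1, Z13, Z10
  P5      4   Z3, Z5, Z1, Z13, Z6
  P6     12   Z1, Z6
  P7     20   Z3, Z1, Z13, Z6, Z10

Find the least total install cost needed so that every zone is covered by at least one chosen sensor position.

14

P4, P5 cover every zone at install cost 10 + 4 = 14.
Any cover uses at least 2 sensor positions; among all covering selections none totals below 14.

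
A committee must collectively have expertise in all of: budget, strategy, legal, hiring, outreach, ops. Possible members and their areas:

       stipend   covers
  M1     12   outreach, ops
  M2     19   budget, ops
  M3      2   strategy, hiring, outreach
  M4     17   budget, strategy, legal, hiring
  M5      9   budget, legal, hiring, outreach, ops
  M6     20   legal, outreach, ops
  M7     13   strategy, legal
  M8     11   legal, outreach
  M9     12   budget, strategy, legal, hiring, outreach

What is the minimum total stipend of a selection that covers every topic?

11

M3, M5 cover every topic at stipend 2 + 9 = 11.
Any cover uses at least 2 members; among all covering selections none totals below 11.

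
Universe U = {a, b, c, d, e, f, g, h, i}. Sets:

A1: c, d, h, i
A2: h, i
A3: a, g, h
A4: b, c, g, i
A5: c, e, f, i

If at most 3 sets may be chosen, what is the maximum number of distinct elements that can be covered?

8

Choosing A1, A3, A5 covers {a, c, d, e, f, g, h, i} — 8 elements.
No choice of 3 sets does better; here b is left uncovered.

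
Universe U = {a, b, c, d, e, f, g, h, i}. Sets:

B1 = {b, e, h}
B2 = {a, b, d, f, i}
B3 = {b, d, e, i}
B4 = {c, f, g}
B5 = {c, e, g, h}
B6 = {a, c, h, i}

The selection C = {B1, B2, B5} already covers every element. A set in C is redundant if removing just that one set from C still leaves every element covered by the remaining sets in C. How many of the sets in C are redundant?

1

Drop B1: the rest still cover every element — redundant.
Drop B2: a, d, f, i uncovered — not redundant.
Drop B5: c, g uncovered — not redundant.
1 redundant: B1.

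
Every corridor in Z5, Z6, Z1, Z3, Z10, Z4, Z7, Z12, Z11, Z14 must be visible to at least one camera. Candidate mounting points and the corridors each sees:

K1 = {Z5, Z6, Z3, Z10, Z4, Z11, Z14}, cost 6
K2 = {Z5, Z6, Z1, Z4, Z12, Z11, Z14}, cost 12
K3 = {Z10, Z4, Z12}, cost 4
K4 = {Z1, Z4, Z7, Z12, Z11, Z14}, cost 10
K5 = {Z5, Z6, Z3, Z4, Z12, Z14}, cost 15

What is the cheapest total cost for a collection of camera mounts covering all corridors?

16

K1, K4 cover every corridor at cost 6 + 10 = 16.
Any cover uses at least 2 camera mounts; among all covering selections none totals below 16.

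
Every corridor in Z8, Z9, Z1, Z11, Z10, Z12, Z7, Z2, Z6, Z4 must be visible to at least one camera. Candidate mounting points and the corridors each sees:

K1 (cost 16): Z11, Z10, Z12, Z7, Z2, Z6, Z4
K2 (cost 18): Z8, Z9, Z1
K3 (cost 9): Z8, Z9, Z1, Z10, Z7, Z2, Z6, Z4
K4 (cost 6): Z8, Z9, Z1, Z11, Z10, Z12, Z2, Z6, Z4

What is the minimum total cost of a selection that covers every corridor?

K3, K4 cover every corridor at cost 9 + 6 = 15.
Any cover uses at least 2 camera mounts; among all covering selections none totals below 15.

15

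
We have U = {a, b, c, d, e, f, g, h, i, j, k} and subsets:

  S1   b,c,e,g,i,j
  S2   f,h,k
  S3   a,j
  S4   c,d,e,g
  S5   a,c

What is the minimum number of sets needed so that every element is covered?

4

S1, S2, S3, S4 together cover {a, b, c, d, e, f, g, h, i, j, k} — every element.
No 3 of the 5 sets cover everything (all 10 triples fall short), so 4 is minimum.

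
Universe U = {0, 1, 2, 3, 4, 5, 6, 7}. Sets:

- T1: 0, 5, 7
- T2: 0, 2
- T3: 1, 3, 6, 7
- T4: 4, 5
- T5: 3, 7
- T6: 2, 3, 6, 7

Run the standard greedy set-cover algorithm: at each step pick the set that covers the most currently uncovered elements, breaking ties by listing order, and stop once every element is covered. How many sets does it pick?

4

Pick 1: T3 covers 4 new elements (1, 3, 6, 7).
Pick 2: T1 covers 2 new elements (0, 5).
Pick 3: T2 covers 1 new elements (2).
Pick 4: T4 covers 1 new elements (4).
Greedy uses 4 sets. (The true minimum is 3.)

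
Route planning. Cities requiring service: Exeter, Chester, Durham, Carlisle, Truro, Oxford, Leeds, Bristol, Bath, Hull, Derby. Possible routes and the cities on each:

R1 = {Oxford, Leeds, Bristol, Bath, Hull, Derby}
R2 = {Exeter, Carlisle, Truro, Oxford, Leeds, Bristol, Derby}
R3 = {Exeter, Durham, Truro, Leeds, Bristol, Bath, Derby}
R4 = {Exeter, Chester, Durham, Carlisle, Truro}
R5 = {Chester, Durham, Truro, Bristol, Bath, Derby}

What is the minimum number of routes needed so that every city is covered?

R1, R4 together cover {Exeter, Chester, Durham, Carlisle, Truro, Oxford, Leeds, Bristol, Bath, Hull, Derby} — every city.
No single route contains all 11 cities, so 2 is optimal.

2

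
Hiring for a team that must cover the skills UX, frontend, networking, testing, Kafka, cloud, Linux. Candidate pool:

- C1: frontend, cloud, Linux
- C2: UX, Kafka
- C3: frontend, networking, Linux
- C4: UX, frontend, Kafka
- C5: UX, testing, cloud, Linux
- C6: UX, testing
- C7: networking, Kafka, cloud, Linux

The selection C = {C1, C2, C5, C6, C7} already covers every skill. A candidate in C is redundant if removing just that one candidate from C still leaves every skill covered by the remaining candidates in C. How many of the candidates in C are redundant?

Drop C1: frontend uncovered — not redundant.
Drop C2: the rest still cover every skill — redundant.
Drop C5: the rest still cover every skill — redundant.
Drop C6: the rest still cover every skill — redundant.
Drop C7: networking uncovered — not redundant.
3 redundant: C2, C5, C6.

3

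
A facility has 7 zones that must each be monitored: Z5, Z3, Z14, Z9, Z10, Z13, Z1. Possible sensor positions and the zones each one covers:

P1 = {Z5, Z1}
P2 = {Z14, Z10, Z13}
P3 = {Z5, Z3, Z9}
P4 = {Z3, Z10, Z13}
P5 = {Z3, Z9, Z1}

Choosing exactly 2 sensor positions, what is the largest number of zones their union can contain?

6

Choosing P2, P3 covers {Z5, Z3, Z14, Z9, Z10, Z13} — 6 zones.
No choice of 2 sensor positions does better; here Z1 is left uncovered.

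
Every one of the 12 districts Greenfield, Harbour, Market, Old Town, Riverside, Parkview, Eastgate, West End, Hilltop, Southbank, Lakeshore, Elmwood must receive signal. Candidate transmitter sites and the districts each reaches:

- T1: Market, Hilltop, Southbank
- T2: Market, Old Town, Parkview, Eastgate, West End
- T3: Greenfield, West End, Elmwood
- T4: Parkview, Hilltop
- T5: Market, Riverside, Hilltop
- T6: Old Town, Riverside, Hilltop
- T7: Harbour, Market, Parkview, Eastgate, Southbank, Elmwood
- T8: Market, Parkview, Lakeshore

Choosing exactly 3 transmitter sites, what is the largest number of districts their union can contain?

Choosing T3, T6, T7 covers {Greenfield, Harbour, Market, Old Town, Riverside, Parkview, Eastgate, West End, Hilltop, Southbank, Elmwood} — 11 districts.
No choice of 3 transmitter sites does better; here Lakeshore is left uncovered.

11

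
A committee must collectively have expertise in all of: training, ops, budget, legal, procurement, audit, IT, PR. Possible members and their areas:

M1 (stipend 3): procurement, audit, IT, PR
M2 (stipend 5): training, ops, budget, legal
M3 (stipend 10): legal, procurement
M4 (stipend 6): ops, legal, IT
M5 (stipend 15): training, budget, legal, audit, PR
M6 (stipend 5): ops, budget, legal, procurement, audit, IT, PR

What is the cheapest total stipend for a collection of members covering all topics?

M1, M2 cover every topic at stipend 3 + 5 = 8.
Any cover uses at least 2 members; among all covering selections none totals below 8.
Greedy by coverage-per-stipend would pick M6, M2 for 10 — worse than the optimum 8.

8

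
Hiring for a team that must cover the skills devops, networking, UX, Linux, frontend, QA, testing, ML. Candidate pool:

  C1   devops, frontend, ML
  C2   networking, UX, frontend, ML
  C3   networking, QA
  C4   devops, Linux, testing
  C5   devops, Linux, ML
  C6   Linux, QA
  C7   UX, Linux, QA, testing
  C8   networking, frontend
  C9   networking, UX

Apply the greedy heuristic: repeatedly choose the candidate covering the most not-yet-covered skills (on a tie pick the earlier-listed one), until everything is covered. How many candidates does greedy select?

3

Pick 1: C2 covers 4 new skills (networking, UX, frontend, ML).
Pick 2: C4 covers 3 new skills (devops, Linux, testing).
Pick 3: C3 covers 1 new skills (QA).
Greedy uses 3 candidates.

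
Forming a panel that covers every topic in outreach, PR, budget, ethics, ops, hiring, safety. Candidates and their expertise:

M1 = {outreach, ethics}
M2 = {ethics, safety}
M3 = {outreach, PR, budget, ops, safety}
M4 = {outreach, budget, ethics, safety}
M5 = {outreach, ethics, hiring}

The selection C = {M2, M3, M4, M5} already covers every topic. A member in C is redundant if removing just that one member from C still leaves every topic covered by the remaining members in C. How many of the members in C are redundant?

2

Drop M2: the rest still cover every topic — redundant.
Drop M3: PR, ops uncovered — not redundant.
Drop M4: the rest still cover every topic — redundant.
Drop M5: hiring uncovered — not redundant.
2 redundant: M2, M4.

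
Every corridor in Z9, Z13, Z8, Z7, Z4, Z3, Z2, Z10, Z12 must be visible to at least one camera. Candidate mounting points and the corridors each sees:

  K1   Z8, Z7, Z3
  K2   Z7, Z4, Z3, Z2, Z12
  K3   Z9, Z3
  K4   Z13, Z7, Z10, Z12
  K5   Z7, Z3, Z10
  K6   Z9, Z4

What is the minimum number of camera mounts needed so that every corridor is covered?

K1, K2, K3, K4 together cover {Z9, Z13, Z8, Z7, Z4, Z3, Z2, Z10, Z12} — every corridor.
No 3 of the 6 camera mounts cover everything (all 20 triples fall short), so 4 is minimum.

4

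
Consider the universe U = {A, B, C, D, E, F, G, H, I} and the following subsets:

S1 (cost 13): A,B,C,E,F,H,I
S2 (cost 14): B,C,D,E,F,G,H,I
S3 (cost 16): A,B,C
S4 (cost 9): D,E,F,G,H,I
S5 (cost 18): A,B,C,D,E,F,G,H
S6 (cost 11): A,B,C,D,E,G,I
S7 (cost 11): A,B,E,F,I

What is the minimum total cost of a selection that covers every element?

S4, S6 cover every element at cost 9 + 11 = 20.
Any cover uses at least 2 sets; among all covering selections none totals below 20.

20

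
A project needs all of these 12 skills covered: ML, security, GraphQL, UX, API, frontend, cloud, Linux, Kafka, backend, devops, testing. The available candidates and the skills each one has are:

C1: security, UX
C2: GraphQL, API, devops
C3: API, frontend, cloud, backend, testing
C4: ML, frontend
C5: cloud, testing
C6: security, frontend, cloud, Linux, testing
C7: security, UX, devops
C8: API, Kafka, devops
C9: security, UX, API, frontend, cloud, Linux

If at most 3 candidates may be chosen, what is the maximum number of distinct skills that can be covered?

Choosing C2, C3, C9 covers {security, GraphQL, UX, API, frontend, cloud, Linux, backend, devops, testing} — 10 skills.
No choice of 3 candidates does better; here ML, Kafka are left uncovered.

10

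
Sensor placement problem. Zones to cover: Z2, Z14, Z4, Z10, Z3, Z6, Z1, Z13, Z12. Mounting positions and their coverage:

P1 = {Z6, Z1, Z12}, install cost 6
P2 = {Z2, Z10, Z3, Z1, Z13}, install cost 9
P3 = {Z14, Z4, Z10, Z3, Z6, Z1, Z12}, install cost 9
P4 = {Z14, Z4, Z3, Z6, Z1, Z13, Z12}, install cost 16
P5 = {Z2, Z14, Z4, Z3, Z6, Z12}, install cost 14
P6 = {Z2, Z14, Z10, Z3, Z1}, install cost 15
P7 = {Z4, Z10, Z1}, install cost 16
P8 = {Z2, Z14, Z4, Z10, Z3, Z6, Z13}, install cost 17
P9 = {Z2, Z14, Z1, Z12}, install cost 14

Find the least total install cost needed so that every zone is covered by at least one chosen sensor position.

18

P2, P3 cover every zone at install cost 9 + 9 = 18.
Any cover uses at least 2 sensor positions; among all covering selections none totals below 18.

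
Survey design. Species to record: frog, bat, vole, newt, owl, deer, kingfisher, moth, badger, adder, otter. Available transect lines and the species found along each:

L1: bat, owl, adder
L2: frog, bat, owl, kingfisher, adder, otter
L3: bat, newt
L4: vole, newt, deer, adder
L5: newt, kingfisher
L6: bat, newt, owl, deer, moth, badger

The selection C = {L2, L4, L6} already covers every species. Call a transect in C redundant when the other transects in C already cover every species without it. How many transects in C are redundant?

0

Drop L2: frog, kingfisher, otter uncovered — not redundant.
Drop L4: vole uncovered — not redundant.
Drop L6: moth, badger uncovered — not redundant.
None of the transects in C is redundant.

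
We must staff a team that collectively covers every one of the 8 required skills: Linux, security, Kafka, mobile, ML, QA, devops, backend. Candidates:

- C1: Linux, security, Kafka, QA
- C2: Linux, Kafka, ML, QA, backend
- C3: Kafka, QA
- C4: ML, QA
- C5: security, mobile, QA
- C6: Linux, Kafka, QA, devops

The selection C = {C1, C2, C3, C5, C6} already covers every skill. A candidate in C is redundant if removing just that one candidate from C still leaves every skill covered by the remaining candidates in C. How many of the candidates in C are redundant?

Drop C1: the rest still cover every skill — redundant.
Drop C2: ML, backend uncovered — not redundant.
Drop C3: the rest still cover every skill — redundant.
Drop C5: mobile uncovered — not redundant.
Drop C6: devops uncovered — not redundant.
2 redundant: C1, C3.

2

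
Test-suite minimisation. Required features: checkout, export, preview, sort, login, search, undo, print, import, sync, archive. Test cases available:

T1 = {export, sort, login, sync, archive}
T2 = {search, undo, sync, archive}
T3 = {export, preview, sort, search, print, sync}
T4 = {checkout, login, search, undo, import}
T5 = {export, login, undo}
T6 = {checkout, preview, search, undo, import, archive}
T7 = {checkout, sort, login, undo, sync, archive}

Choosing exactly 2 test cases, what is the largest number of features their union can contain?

10

Choosing T1, T6 covers {checkout, export, preview, sort, login, search, undo, import, sync, archive} — 10 features.
No choice of 2 test cases does better; here print is left uncovered.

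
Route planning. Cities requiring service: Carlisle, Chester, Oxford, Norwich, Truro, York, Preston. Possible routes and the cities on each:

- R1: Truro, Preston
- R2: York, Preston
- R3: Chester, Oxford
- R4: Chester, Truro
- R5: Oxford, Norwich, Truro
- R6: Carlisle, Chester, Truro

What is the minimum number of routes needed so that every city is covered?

R2, R5, R6 together cover {Carlisle, Chester, Oxford, Norwich, Truro, York, Preston} — every city.
No 2 of the 6 routes cover everything (all 15 pairs fall short), so 3 is minimum.

3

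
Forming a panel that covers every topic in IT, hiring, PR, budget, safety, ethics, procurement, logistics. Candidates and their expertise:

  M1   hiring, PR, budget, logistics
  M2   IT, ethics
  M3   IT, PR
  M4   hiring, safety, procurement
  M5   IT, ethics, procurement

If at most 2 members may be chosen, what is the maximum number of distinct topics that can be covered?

7

Choosing M1, M5 covers {IT, hiring, PR, budget, ethics, procurement, logistics} — 7 topics.
No choice of 2 members does better; here safety is left uncovered.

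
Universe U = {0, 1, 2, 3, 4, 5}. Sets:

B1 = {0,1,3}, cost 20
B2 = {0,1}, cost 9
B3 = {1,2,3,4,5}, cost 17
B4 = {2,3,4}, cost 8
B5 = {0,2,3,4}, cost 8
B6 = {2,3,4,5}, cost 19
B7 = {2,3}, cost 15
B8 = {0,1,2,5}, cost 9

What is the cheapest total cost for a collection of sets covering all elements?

B4, B8 cover every element at cost 8 + 9 = 17.
Any cover uses at least 2 sets; among all covering selections none totals below 17.

17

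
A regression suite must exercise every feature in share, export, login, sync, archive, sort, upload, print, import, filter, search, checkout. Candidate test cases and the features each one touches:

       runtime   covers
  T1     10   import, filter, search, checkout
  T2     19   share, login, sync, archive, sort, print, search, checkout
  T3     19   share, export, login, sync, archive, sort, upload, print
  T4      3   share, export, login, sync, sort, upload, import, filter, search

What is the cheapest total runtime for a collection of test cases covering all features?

22

T2, T4 cover every feature at runtime 19 + 3 = 22.
Any cover uses at least 2 test cases; among all covering selections none totals below 22.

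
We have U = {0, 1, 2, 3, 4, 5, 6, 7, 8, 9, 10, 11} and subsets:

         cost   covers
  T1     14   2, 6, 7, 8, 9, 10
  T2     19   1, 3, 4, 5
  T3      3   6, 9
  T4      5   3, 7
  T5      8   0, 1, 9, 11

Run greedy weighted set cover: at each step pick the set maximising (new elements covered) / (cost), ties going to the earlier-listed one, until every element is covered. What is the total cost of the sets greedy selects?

Pick 1: T3 adds 2 new (6, 9) at cost 3 (ratio 2/3).
Pick 2: T4 adds 2 new (3, 7) at cost 5 (ratio 2/5).
Pick 3: T5 adds 3 new (0, 1, 11) at cost 8 (ratio 3/8).
Pick 4: T1 adds 3 new (2, 8, 10) at cost 14 (ratio 3/14).
Pick 5: T2 adds 2 new (4, 5) at cost 19 (ratio 2/19).
Greedy total cost: 3 + 5 + 8 + 14 + 19 = 49. (The true optimum is 41, so greedy overshoots here.)

49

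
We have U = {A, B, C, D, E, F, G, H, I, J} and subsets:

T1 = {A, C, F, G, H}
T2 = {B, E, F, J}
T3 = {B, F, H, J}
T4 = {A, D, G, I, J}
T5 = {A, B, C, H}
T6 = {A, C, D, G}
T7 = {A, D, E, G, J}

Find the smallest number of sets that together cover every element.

T1, T2, T4 together cover {A, B, C, D, E, F, G, H, I, J} — every element.
No 2 of the 7 sets cover everything (all 21 pairs fall short), so 3 is minimum.

3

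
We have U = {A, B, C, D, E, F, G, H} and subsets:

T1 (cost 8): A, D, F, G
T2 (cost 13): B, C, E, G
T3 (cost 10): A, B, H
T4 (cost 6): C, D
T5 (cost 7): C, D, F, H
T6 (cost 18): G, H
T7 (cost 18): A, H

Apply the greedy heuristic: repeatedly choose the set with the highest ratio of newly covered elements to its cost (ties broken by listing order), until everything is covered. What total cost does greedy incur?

28

Pick 1: T5 adds 4 new (C, D, F, H) at cost 7 (ratio 4/7).
Pick 2: T1 adds 2 new (A, G) at cost 8 (ratio 2/8).
Pick 3: T2 adds 2 new (B, E) at cost 13 (ratio 2/13).
Greedy total cost: 7 + 8 + 13 = 28.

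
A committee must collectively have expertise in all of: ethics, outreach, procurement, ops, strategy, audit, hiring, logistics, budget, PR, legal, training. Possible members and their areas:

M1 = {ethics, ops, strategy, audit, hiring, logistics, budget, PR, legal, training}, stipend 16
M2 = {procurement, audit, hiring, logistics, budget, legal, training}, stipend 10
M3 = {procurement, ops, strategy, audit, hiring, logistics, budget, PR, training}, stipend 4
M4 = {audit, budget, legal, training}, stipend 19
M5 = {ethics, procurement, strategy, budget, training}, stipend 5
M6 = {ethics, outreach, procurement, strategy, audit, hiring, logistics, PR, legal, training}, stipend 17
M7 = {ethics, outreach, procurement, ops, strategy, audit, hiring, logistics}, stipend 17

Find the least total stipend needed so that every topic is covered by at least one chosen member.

M3, M6 cover every topic at stipend 4 + 17 = 21.
Any cover uses at least 2 members; among all covering selections none totals below 21.
Greedy by coverage-per-stipend would pick M3, M5, M6 for 26 — worse than the optimum 21.

21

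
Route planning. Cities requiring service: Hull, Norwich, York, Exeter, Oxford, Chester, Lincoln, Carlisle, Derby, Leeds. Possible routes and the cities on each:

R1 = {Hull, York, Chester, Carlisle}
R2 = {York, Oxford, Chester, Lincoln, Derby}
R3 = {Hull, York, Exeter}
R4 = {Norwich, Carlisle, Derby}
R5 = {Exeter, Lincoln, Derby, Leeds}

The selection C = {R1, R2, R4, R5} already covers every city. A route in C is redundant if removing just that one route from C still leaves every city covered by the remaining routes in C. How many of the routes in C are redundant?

Drop R1: Hull uncovered — not redundant.
Drop R2: Oxford uncovered — not redundant.
Drop R4: Norwich uncovered — not redundant.
Drop R5: Exeter, Leeds uncovered — not redundant.
None of the routes in C is redundant.

0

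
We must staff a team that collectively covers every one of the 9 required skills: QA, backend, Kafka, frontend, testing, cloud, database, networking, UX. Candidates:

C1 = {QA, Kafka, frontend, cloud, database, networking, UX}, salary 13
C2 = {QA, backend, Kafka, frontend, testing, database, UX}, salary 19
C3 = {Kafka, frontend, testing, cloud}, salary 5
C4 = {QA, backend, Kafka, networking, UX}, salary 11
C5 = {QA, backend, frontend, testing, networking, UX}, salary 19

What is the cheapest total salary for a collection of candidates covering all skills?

29

C1, C3, C4 cover every skill at salary 13 + 5 + 11 = 29.
Any cover uses at least 2 candidates; among all covering selections none totals below 29.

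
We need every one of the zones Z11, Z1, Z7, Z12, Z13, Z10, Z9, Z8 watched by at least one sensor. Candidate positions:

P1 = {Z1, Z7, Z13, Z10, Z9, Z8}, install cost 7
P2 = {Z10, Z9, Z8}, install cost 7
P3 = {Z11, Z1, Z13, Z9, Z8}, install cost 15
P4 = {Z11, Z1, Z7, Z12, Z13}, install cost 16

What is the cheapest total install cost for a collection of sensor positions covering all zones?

P1, P4 cover every zone at install cost 7 + 16 = 23.
Any cover uses at least 2 sensor positions; among all covering selections none totals below 23.

23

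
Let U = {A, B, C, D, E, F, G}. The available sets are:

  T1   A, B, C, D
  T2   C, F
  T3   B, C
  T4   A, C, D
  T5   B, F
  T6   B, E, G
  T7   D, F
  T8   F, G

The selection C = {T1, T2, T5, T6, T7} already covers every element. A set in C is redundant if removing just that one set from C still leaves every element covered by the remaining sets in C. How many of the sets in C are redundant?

Drop T1: A uncovered — not redundant.
Drop T2: the rest still cover every element — redundant.
Drop T5: the rest still cover every element — redundant.
Drop T6: E, G uncovered — not redundant.
Drop T7: the rest still cover every element — redundant.
3 redundant: T2, T5, T7.

3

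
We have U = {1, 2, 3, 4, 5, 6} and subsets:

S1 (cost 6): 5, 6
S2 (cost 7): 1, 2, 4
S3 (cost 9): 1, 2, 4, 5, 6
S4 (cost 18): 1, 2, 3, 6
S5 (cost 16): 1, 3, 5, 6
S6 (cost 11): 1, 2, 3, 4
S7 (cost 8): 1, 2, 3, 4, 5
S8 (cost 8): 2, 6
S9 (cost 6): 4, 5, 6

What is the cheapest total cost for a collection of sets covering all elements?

14

S1, S7 cover every element at cost 6 + 8 = 14.
Any cover uses at least 2 sets; among all covering selections none totals below 14.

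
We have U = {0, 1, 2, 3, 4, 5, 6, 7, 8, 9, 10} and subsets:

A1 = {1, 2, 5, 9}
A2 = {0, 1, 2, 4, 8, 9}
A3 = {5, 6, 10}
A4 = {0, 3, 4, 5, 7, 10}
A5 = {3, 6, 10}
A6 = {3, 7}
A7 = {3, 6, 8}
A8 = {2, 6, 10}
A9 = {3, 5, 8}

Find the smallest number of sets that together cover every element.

A1, A4, A7 together cover {0, 1, 2, 3, 4, 5, 6, 7, 8, 9, 10} — every element.
No 2 of the 9 sets cover everything (all 36 pairs fall short), so 3 is minimum.

3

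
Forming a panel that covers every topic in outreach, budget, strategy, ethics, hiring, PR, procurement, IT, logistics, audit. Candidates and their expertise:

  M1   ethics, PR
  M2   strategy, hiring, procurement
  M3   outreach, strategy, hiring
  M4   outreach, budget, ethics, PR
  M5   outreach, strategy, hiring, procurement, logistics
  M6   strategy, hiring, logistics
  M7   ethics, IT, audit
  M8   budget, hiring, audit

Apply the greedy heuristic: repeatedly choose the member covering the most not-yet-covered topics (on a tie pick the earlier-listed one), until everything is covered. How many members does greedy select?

Pick 1: M5 covers 5 new topics (outreach, strategy, hiring, procurement, logistics).
Pick 2: M4 covers 3 new topics (budget, ethics, PR).
Pick 3: M7 covers 2 new topics (IT, audit).
Greedy uses 3 members.

3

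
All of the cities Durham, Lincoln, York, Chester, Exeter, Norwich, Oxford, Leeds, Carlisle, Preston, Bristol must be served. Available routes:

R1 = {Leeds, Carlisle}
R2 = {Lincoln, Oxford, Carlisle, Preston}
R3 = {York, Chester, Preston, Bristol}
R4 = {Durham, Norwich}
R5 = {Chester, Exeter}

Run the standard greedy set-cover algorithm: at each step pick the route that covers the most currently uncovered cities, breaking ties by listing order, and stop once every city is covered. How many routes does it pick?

Pick 1: R2 covers 4 new cities (Lincoln, Oxford, Carlisle, Preston).
Pick 2: R3 covers 3 new cities (York, Chester, Bristol).
Pick 3: R4 covers 2 new cities (Durham, Norwich).
Pick 4: R1 covers 1 new cities (Leeds).
Pick 5: R5 covers 1 new cities (Exeter).
Greedy uses 5 routes.

5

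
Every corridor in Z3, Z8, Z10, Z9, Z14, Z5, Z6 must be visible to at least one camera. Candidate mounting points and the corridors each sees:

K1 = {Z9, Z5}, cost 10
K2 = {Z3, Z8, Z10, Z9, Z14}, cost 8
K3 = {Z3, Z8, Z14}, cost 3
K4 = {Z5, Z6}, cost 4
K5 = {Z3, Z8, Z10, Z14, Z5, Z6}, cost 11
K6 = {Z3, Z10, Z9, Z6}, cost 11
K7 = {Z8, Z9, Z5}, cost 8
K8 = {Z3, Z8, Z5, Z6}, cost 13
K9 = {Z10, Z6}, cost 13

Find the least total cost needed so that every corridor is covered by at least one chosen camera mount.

12

K2, K4 cover every corridor at cost 8 + 4 = 12.
Any cover uses at least 2 camera mounts; among all covering selections none totals below 12.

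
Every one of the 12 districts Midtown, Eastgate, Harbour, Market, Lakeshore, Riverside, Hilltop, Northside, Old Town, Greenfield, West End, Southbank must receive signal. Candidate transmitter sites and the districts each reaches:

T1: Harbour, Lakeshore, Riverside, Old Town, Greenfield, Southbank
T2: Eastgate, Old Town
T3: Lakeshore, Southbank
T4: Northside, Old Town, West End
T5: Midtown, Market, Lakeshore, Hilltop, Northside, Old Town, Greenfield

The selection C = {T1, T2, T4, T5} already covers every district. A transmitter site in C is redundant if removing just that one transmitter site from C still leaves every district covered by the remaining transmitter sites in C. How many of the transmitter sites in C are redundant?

Drop T1: Harbour, Riverside, Southbank uncovered — not redundant.
Drop T2: Eastgate uncovered — not redundant.
Drop T4: West End uncovered — not redundant.
Drop T5: Midtown, Market, Hilltop uncovered — not redundant.
None of the transmitter sites in C is redundant.

0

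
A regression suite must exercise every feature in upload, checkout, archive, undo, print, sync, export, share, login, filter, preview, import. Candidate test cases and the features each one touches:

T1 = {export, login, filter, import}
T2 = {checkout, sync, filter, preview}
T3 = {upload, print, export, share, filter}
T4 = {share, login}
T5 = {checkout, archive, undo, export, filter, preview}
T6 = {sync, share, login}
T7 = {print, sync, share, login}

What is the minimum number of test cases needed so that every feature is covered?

4

T1, T2, T3, T5 together cover {upload, checkout, archive, undo, print, sync, export, share, login, filter, preview, import} — every feature.
No 3 of the 7 test cases cover everything (all 35 triples fall short), so 4 is minimum.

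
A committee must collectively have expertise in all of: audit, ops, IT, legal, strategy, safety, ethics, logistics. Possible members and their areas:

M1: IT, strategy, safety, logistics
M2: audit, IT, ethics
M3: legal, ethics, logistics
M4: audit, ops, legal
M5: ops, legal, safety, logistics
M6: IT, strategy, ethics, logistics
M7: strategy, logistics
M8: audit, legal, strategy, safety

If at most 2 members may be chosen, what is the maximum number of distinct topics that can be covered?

7

Choosing M1, M4 covers {audit, ops, IT, legal, strategy, safety, logistics} — 7 topics.
No choice of 2 members does better; here ethics is left uncovered.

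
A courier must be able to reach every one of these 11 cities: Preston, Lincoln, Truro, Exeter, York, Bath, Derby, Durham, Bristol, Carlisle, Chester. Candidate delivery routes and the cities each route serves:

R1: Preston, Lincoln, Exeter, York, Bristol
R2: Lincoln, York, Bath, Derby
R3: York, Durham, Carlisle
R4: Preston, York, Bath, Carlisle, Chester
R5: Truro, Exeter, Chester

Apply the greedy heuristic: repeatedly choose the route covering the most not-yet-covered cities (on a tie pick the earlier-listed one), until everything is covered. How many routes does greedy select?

5

Pick 1: R1 covers 5 new cities (Preston, Lincoln, Exeter, York, Bristol).
Pick 2: R4 covers 3 new cities (Bath, Carlisle, Chester).
Pick 3: R2 covers 1 new cities (Derby).
Pick 4: R3 covers 1 new cities (Durham).
Pick 5: R5 covers 1 new cities (Truro).
Greedy uses 5 routes. (The true minimum is 4.)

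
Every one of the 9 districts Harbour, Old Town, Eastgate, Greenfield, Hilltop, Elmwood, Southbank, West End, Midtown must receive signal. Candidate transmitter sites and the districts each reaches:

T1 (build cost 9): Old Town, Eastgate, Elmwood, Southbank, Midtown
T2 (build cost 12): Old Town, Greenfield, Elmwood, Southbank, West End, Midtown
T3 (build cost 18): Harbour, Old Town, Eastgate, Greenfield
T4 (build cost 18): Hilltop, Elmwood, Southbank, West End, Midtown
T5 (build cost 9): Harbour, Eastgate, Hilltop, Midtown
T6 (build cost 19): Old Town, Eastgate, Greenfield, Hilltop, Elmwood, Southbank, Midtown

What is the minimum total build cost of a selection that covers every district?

21

T2, T5 cover every district at build cost 12 + 9 = 21.
Any cover uses at least 2 transmitter sites; among all covering selections none totals below 21.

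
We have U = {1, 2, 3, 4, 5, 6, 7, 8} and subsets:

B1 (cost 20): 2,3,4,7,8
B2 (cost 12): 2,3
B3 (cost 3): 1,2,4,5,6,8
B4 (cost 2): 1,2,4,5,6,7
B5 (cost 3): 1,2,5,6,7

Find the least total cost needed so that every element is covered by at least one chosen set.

B2, B3, B4 cover every element at cost 12 + 3 + 2 = 17.
Any cover uses at least 2 sets; among all covering selections none totals below 17.

17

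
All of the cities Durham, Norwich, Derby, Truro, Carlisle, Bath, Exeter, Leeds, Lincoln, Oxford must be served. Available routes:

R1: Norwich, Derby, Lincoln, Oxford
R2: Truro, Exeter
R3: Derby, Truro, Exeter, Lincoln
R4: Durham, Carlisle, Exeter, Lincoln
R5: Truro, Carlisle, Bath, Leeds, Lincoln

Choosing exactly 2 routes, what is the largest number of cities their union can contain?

8

Choosing R1, R5 covers {Norwich, Derby, Truro, Carlisle, Bath, Leeds, Lincoln, Oxford} — 8 cities.
No choice of 2 routes does better; here Durham, Exeter are left uncovered.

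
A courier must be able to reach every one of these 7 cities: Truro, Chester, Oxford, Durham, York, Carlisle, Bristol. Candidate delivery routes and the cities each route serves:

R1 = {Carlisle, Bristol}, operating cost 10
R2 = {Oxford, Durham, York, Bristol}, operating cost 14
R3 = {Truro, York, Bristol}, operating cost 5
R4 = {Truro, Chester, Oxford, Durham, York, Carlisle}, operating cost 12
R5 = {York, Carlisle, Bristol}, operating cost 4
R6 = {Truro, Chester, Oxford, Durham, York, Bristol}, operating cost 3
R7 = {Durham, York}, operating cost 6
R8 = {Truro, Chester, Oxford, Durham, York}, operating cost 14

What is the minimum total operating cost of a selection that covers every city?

7

R5, R6 cover every city at operating cost 4 + 3 = 7.
Any cover uses at least 2 routes; among all covering selections none totals below 7.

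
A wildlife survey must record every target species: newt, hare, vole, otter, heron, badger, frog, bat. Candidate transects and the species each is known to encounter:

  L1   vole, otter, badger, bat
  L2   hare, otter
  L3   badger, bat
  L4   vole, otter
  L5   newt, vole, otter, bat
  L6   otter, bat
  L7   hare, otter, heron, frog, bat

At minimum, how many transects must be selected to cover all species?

3

L1, L5, L7 together cover {newt, hare, vole, otter, heron, badger, frog, bat} — every species.
No 2 of the 7 transects cover everything (all 21 pairs fall short), so 3 is minimum.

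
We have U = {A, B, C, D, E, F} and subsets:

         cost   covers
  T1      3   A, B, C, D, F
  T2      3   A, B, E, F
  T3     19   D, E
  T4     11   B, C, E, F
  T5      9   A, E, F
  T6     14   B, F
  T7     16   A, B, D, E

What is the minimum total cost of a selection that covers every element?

6

T1, T2 cover every element at cost 3 + 3 = 6.
Any cover uses at least 2 sets; among all covering selections none totals below 6.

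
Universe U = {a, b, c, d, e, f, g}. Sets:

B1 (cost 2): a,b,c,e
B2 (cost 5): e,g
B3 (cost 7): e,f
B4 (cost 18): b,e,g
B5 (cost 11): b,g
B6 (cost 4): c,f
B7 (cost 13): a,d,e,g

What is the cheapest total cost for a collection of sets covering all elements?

19

B1, B6, B7 cover every element at cost 2 + 4 + 13 = 19.
Any cover uses at least 3 sets; among all covering selections none totals below 19.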